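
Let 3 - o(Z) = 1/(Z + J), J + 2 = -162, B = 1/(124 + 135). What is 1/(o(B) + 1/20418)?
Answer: 867254550/2607094387 ≈ 0.33265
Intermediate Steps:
B = 1/259 ≈ 0.0038610
J = -164 (J = -2 - 162 = -164)
o(Z) = 3 - 1/(-164 + Z) (o(Z) = 3 - 1/(Z - 164) = 3 - 1/(-164 + Z))
1/(o(B) + 1/20418) = 1/((-493 + 3*(1/259))/(-164 + 1/259) + 1/20418) = 1/((-493 + 3/259)/(-42475/259) + 1/20418) = 1/(-259/42475*(-127684/259) + 1/20418) = 1/(127684/42475 + 1/20418) = 1/(2607094387/867254550) = 867254550/2607094387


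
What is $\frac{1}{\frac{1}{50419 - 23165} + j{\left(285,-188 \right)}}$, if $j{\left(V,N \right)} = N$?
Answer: $- \frac{27254}{5123751} \approx -0.0053191$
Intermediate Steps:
$\frac{1}{\frac{1}{50419 - 23165} + j{\left(285,-188 \right)}} = \frac{1}{\frac{1}{50419 - 23165} - 188} = \frac{1}{\frac{1}{27254} - 188} = \frac{1}{- \frac{5123751}{27254}} = - \frac{27254}{5123751}$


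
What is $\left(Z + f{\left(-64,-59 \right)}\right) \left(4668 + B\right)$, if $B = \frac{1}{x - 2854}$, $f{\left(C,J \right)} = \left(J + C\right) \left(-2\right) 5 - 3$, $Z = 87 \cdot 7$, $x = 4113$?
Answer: $\frac{10790195868}{1259} \approx 8.5704 \cdot 10^{6}$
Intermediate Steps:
$Z = 609$
$f{\left(C,J \right)} = -3 - 10 C - 10 J$ ($f{\left(C,J \right)} = \left(C + J\right) \left(-2\right) 5 - 3 = \left(- 2 C - 2 J\right) 5 - 3 = \left(- 10 C - 10 J\right) - 3 = -3 - 10 C - 10 J$)
$B = \frac{1}{1259}$ ($B = \frac{1}{4113 - 2854} = \frac{1}{1259} \approx 0.00079428$)
$\left(Z + f{\left(-64,-59 \right)}\right) \left(4668 + B\right) = \left(609 - -1227\right) \left(4668 + \frac{1}{1259}\right) = \left(609 + \left(-3 + 640 + 590\right)\right) \frac{5877013}{1259} = \left(609 + 1227\right) \frac{5877013}{1259} = 1836 \cdot \frac{5877013}{1259} = \frac{10790195868}{1259}$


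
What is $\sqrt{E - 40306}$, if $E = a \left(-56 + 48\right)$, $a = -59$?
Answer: $3 i \sqrt{4426} \approx 199.58 i$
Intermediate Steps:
$E = 472$ ($E = - 59 \left(-56 + 48\right) = \left(-59\right) \left(-8\right) = 472$)
$\sqrt{E - 40306} = \sqrt{472 - 40306} = \sqrt{-39834} = 3 i \sqrt{4426}$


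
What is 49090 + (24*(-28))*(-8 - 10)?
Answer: 61186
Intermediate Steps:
49090 + (24*(-28))*(-8 - 10) = 49090 - 672*(-18) = 49090 + 12096 = 61186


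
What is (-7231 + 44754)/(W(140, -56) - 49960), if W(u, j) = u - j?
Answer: -37523/49764 ≈ -0.75402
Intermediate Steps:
(-7231 + 44754)/(W(140, -56) - 49960) = (-7231 + 44754)/((140 - 1*(-56)) - 49960) = 37523/((140 + 56) - 49960) = 37523/(196 - 49960) = 37523/(-49764) = 37523*(-1/49764) = -37523/49764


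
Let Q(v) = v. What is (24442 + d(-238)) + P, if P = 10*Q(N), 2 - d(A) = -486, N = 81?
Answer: 25740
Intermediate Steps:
d(A) = 488 (d(A) = 2 - 1*(-486) = 2 + 486 = 488)
P = 810 (P = 10*81 = 810)
(24442 + d(-238)) + P = (24442 + 488) + 810 = 24930 + 810 = 25740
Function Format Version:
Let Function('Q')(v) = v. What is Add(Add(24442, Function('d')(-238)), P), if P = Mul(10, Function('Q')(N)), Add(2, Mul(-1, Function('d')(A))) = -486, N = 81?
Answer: 25740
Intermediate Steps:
Function('d')(A) = 488 (Function('d')(A) = Add(2, Mul(-1, -486)) = Add(2, 486) = 488)
P = 810 (P = Mul(10, 81) = 810)
Add(Add(24442, Function('d')(-238)), P) = Add(Add(24442, 488), 810) = Add(24930, 810) = 25740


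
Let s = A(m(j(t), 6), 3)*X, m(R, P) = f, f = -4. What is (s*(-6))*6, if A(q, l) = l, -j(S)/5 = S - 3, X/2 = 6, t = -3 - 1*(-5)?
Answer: -1296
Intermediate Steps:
t = 2 (t = -3 + 5 = 2)
X = 12 (X = 2*6 = 12)
j(S) = 15 - 5*S (j(S) = -5*(S - 3) = -5*(-3 + S) = 15 - 5*S)
m(R, P) = -4
s = 36 (s = 3*12 = 36)
(s*(-6))*6 = (36*(-6))*6 = -216*6 = -1296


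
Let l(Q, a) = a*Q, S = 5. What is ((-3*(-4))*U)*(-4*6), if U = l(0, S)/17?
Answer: 0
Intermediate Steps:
l(Q, a) = Q*a
U = 0 (U = (0*5)/17 = 0*(1/17) = 0)
((-3*(-4))*U)*(-4*6) = (-3*(-4)*0)*(-4*6) = (12*0)*(-24) = 0*(-24) = 0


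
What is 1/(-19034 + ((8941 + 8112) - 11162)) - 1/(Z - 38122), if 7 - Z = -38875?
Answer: -13903/9988680 ≈ -0.0013919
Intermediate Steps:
Z = 38882 (Z = 7 - 1*(-38875) = 7 + 38875 = 38882)
1/(-19034 + ((8941 + 8112) - 11162)) - 1/(Z - 38122) = 1/(-19034 + ((8941 + 8112) - 11162)) - 1/(38882 - 38122) = 1/(-19034 + (17053 - 11162)) - 1/760 = 1/(-19034 + 5891) - 1*1/760 = 1/(-13143) - 1/760 = -1/13143 - 1/760 = -13903/9988680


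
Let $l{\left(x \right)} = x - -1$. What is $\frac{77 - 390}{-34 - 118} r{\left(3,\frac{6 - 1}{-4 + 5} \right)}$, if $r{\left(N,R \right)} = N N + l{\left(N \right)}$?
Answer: $\frac{4069}{152} \approx 26.77$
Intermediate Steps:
$l{\left(x \right)} = 1 + x$ ($l{\left(x \right)} = x + 1 = 1 + x$)
$r{\left(N,R \right)} = 1 + N + N^{2}$ ($r{\left(N,R \right)} = N N + \left(1 + N\right) = N^{2} + \left(1 + N\right) = 1 + N + N^{2}$)
$\frac{77 - 390}{-34 - 118} r{\left(3,\frac{6 - 1}{-4 + 5} \right)} = \frac{77 - 390}{-34 - 118} \left(1 + 3 + 3^{2}\right) = - \frac{313}{-152} \left(1 + 3 + 9\right) = \left(-313\right) \left(- \frac{1}{152}\right) 13 = \frac{313}{152} \cdot 13 = \frac{4069}{152}$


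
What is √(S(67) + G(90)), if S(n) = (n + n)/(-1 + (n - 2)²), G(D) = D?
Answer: √6274851/264 ≈ 9.4885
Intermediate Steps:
S(n) = 2*n/(-1 + (-2 + n)²) (S(n) = (2*n)/(-1 + (-2 + n)²) = 2*n/(-1 + (-2 + n)²))
√(S(67) + G(90)) = √(2*67/(-1 + (-2 + 67)²) + 90) = √(2*67/(-1 + 65²) + 90) = √(2*67/(-1 + 4225) + 90) = √(2*67/4224 + 90) = √(2*67*(1/4224) + 90) = √(67/2112 + 90) = √(190147/2112) = √6274851/264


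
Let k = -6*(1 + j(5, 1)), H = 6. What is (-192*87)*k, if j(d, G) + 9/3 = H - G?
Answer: 300672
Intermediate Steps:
j(d, G) = 3 - G (j(d, G) = -3 + (6 - G) = 3 - G)
k = -18 (k = -6*(1 + (3 - 1*1)) = -6*(1 + (3 - 1)) = -6*(1 + 2) = -6*3 = -18)
(-192*87)*k = -192*87*(-18) = -16704*(-18) = 300672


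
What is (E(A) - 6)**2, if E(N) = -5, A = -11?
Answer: 121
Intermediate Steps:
(E(A) - 6)**2 = (-5 - 6)**2 = (-11)**2 = 121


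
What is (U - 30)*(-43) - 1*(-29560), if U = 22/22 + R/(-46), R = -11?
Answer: 1416649/46 ≈ 30797.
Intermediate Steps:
U = 57/46 (U = 22/22 - 11/(-46) = 22*(1/22) - 11*(-1/46) = 1 + 11/46 = 57/46 ≈ 1.2391)
(U - 30)*(-43) - 1*(-29560) = (57/46 - 30)*(-43) - 1*(-29560) = -1323/46*(-43) + 29560 = 56889/46 + 29560 = 1416649/46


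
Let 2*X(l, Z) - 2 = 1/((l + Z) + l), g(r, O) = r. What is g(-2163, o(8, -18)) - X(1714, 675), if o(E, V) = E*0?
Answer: -17757785/8206 ≈ -2164.0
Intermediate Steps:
o(E, V) = 0
X(l, Z) = 1 + 1/(2*(Z + 2*l)) (X(l, Z) = 1 + 1/(2*((l + Z) + l)) = 1 + 1/(2*((Z + l) + l)) = 1 + 1/(2*(Z + 2*l)))
g(-2163, o(8, -18)) - X(1714, 675) = -2163 - (½ + 675 + 2*1714)/(675 + 2*1714) = -2163 - (½ + 675 + 3428)/(675 + 3428) = -2163 - 8207/(4103*2) = -2163 - 1*8207/8206 = -2163 - 8207/8206 = -17757785/8206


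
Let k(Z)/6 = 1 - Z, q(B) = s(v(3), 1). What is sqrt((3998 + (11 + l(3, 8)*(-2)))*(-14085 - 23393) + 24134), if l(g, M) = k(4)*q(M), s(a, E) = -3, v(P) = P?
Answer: 2*I*sqrt(36544386) ≈ 12090.0*I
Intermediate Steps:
q(B) = -3
k(Z) = 6 - 6*Z (k(Z) = 6*(1 - Z) = 6 - 6*Z)
l(g, M) = 54 (l(g, M) = (6 - 6*4)*(-3) = (6 - 24)*(-3) = -18*(-3) = 54)
sqrt((3998 + (11 + l(3, 8)*(-2)))*(-14085 - 23393) + 24134) = sqrt((3998 + (11 + 54*(-2)))*(-14085 - 23393) + 24134) = sqrt((3998 + (11 - 108))*(-37478) + 24134) = sqrt((3998 - 97)*(-37478) + 24134) = sqrt(3901*(-37478) + 24134) = sqrt(-146201678 + 24134) = sqrt(-146177544) = 2*I*sqrt(36544386)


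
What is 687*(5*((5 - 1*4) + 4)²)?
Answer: 85875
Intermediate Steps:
687*(5*((5 - 1*4) + 4)²) = 687*(5*((5 - 4) + 4)²) = 687*(5*(1 + 4)²) = 687*(5*5²) = 687*(5*25) = 687*125 = 85875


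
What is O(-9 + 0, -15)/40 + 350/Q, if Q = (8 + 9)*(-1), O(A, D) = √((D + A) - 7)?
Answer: -350/17 + I*√31/40 ≈ -20.588 + 0.13919*I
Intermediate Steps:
O(A, D) = √(-7 + A + D) (O(A, D) = √((A + D) - 7) = √(-7 + A + D))
Q = -17 (Q = 17*(-1) = -17)
O(-9 + 0, -15)/40 + 350/Q = √(-7 + (-9 + 0) - 15)/40 + 350/(-17) = √(-7 - 9 - 15)*(1/40) + 350*(-1/17) = √(-31)*(1/40) - 350/17 = (I*√31)*(1/40) - 350/17 = I*√31/40 - 350/17 = -350/17 + I*√31/40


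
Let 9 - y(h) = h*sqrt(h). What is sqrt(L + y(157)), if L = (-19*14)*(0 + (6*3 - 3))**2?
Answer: sqrt(-59841 - 157*sqrt(157)) ≈ 248.61*I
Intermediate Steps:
y(h) = 9 - h**(3/2) (y(h) = 9 - h*sqrt(h) = 9 - h**(3/2))
L = -59850 (L = -266*(0 + (18 - 3))**2 = -266*(0 + 15)**2 = -266*15**2 = -266*225 = -59850)
sqrt(L + y(157)) = sqrt(-59850 + (9 - 157**(3/2))) = sqrt(-59850 + (9 - 157*sqrt(157))) = sqrt(-59841 - 157*sqrt(157))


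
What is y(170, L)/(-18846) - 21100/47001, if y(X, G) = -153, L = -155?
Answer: -4820487/10935566 ≈ -0.44081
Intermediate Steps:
y(170, L)/(-18846) - 21100/47001 = -153/(-18846) - 21100/47001 = -153*(-1/18846) - 21100*1/47001 = 17/2094 - 21100/47001 = -4820487/10935566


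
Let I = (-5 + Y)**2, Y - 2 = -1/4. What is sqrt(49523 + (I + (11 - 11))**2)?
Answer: sqrt(12706449)/16 ≈ 222.79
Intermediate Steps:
Y = 7/4 (Y = 2 - 1/4 = 7/4 ≈ 1.7500)
I = 169/16 (I = (-5 + 7/4)**2 = (-13/4)**2 = 169/16 ≈ 10.563)
sqrt(49523 + (I + (11 - 11))**2) = sqrt(49523 + (169/16 + (11 - 11))**2) = sqrt(49523 + (169/16 + 0)**2) = sqrt(49523 + (169/16)**2) = sqrt(49523 + 28561/256) = sqrt(12706449/256) = sqrt(12706449)/16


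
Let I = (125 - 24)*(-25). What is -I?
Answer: 2525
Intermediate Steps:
I = -2525 (I = 101*(-25) = -2525)
-I = -1*(-2525) = 2525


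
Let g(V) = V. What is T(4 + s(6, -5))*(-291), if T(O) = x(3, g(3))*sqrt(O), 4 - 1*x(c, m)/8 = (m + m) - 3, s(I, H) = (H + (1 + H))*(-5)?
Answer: -16296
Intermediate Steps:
s(I, H) = -5 - 10*H (s(I, H) = (1 + 2*H)*(-5) = -5 - 10*H)
x(c, m) = 56 - 16*m (x(c, m) = 32 - 8*((m + m) - 3) = 32 - 8*(2*m - 3) = 32 - 8*(-3 + 2*m) = 32 + (24 - 16*m) = 56 - 16*m)
T(O) = 8*sqrt(O) (T(O) = (56 - 16*3)*sqrt(O) = (56 - 48)*sqrt(O) = 8*sqrt(O))
T(4 + s(6, -5))*(-291) = (8*sqrt(4 + (-5 - 10*(-5))))*(-291) = (8*sqrt(4 + (-5 + 50)))*(-291) = (8*sqrt(4 + 45))*(-291) = (8*sqrt(49))*(-291) = (8*7)*(-291) = 56*(-291) = -16296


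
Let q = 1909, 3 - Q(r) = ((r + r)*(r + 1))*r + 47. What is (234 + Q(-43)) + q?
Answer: 157415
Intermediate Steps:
Q(r) = -44 - 2*r**2*(1 + r) (Q(r) = 3 - (((r + r)*(r + 1))*r + 47) = 3 - (((2*r)*(1 + r))*r + 47) = 3 - ((2*r*(1 + r))*r + 47) = 3 - (2*r**2*(1 + r) + 47) = 3 - (47 + 2*r**2*(1 + r)) = 3 + (-47 - 2*r**2*(1 + r)) = -44 - 2*r**2*(1 + r))
(234 + Q(-43)) + q = (234 + (-44 - 2*(-43)**2 - 2*(-43)**3)) + 1909 = (234 + (-44 - 2*1849 - 2*(-79507))) + 1909 = (234 + (-44 - 3698 + 159014)) + 1909 = (234 + 155272) + 1909 = 155506 + 1909 = 157415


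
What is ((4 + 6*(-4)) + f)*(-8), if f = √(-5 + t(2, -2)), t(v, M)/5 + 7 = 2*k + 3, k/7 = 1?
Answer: 160 - 24*√5 ≈ 106.33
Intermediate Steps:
k = 7 (k = 7*1 = 7)
t(v, M) = 50 (t(v, M) = -35 + 5*(2*7 + 3) = -35 + 5*(14 + 3) = -35 + 5*17 = -35 + 85 = 50)
f = 3*√5 (f = √(-5 + 50) = √45 = 3*√5 ≈ 6.7082)
((4 + 6*(-4)) + f)*(-8) = ((4 + 6*(-4)) + 3*√5)*(-8) = ((4 - 24) + 3*√5)*(-8) = (-20 + 3*√5)*(-8) = 160 - 24*√5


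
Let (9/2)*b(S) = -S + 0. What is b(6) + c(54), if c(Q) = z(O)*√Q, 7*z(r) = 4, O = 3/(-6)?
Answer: -4/3 + 12*√6/7 ≈ 2.8658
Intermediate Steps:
O = -½ (O = 3*(-⅙) = -½ ≈ -0.50000)
z(r) = 4/7 (z(r) = (⅐)*4 = 4/7)
b(S) = -2*S/9 (b(S) = 2*(-S + 0)/9 = 2*(-S)/9 = -2*S/9)
c(Q) = 4*√Q/7
b(6) + c(54) = -2/9*6 + 4*√54/7 = -4/3 + 4*(3*√6)/7 = -4/3 + 12*√6/7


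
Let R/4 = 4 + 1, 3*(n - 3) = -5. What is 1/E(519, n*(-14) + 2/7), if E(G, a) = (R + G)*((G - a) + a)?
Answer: 1/279741 ≈ 3.5747e-6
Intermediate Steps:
n = 4/3 (n = 3 + (1/3)*(-5) = 3 - 5/3 = 4/3 ≈ 1.3333)
R = 20 (R = 4*(4 + 1) = 4*5 = 20)
E(G, a) = G*(20 + G) (E(G, a) = (20 + G)*((G - a) + a) = (20 + G)*G = G*(20 + G))
1/E(519, n*(-14) + 2/7) = 1/(519*(20 + 519)) = 1/(519*539) = 1/279741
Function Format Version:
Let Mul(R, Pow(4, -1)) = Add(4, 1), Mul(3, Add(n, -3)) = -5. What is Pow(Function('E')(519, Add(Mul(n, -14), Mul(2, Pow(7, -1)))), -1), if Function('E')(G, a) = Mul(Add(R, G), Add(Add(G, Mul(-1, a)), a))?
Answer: Rational(1, 279741) ≈ 3.5747e-6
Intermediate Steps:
n = Rational(4, 3) (n = Add(3, Mul(Rational(1, 3), -5)) = Add(3, Rational(-5, 3)) = Rational(4, 3) ≈ 1.3333)
R = 20 (R = Mul(4, Add(4, 1)) = Mul(4, 5) = 20)
Function('E')(G, a) = Mul(G, Add(20, G)) (Function('E')(G, a) = Mul(Add(20, G), Add(Add(G, Mul(-1, a)), a)) = Mul(Add(20, G), G) = Mul(G, Add(20, G)))
Pow(Function('E')(519, Add(Mul(n, -14), Mul(2, Pow(7, -1)))), -1) = Pow(Mul(519, Add(20, 519)), -1) = Pow(Mul(519, 539), -1) = Pow(279741, -1) = Rational(1, 279741)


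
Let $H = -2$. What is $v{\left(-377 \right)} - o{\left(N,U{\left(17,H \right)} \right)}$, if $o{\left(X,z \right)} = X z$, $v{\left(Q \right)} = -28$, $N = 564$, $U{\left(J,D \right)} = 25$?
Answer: $-14128$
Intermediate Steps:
$v{\left(-377 \right)} - o{\left(N,U{\left(17,H \right)} \right)} = -28 - 564 \cdot 25 = -28 - 14100 = -14128$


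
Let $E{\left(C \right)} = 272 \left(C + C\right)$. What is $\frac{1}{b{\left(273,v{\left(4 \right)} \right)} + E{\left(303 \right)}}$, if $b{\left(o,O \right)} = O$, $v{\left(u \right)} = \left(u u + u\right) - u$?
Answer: $\frac{1}{164848} \approx 6.0662 \cdot 10^{-6}$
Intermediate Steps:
$v{\left(u \right)} = u^{2}$ ($v{\left(u \right)} = \left(u^{2} + u\right) - u = \left(u + u^{2}\right) - u = u^{2}$)
$E{\left(C \right)} = 544 C$ ($E{\left(C \right)} = 272 \cdot 2 C = 544 C$)
$\frac{1}{b{\left(273,v{\left(4 \right)} \right)} + E{\left(303 \right)}} = \frac{1}{4^{2} + 544 \cdot 303} = \frac{1}{16 + 164832} = \frac{1}{164848}$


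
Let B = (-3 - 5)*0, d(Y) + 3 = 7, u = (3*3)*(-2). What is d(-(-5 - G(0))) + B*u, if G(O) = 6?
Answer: 4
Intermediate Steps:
u = -18 (u = 9*(-2) = -18)
d(Y) = 4 (d(Y) = -3 + 7 = 4)
B = 0 (B = -8*0 = 0)
d(-(-5 - G(0))) + B*u = 4 + 0*(-18) = 4 + 0 = 4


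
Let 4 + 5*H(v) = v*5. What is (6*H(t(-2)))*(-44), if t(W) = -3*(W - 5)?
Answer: -26664/5 ≈ -5332.8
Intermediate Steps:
t(W) = 15 - 3*W (t(W) = -3*(-5 + W) = 15 - 3*W)
H(v) = -⅘ + v (H(v) = -⅘ + (v*5)/5 = -⅘ + (5*v)/5 = -⅘ + v)
(6*H(t(-2)))*(-44) = (6*(-⅘ + (15 - 3*(-2))))*(-44) = (6*(-⅘ + (15 + 6)))*(-44) = (6*(-⅘ + 21))*(-44) = (6*(101/5))*(-44) = (606/5)*(-44) = -26664/5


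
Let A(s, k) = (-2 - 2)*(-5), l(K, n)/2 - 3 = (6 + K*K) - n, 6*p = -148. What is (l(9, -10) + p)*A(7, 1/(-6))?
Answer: 10520/3 ≈ 3506.7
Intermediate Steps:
p = -74/3 (p = (1/6)*(-148) = -74/3 ≈ -24.667)
l(K, n) = 18 - 2*n + 2*K**2 (l(K, n) = 6 + 2*((6 + K*K) - n) = 6 + 2*((6 + K**2) - n) = 6 + 2*(6 + K**2 - n) = 6 + (12 - 2*n + 2*K**2) = 18 - 2*n + 2*K**2)
A(s, k) = 20 (A(s, k) = -4*(-5) = 20)
(l(9, -10) + p)*A(7, 1/(-6)) = ((18 - 2*(-10) + 2*9**2) - 74/3)*20 = ((18 + 20 + 2*81) - 74/3)*20 = ((18 + 20 + 162) - 74/3)*20 = (200 - 74/3)*20 = (526/3)*20 = 10520/3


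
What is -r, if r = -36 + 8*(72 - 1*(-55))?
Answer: -980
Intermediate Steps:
r = 980 (r = -36 + 8*(72 + 55) = -36 + 8*127 = -36 + 1016 = 980)
-r = -1*980 = -980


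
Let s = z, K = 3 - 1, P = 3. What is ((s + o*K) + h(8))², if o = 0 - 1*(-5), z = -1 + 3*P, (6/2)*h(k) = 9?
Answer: 441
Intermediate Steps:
h(k) = 3 (h(k) = (⅓)*9 = 3)
z = 8 (z = -1 + 3*3 = -1 + 9 = 8)
K = 2
o = 5 (o = 0 + 5 = 5)
s = 8
((s + o*K) + h(8))² = ((8 + 5*2) + 3)² = ((8 + 10) + 3)² = (18 + 3)² = 21² = 441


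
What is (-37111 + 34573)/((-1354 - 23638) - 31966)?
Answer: 423/9493 ≈ 0.044559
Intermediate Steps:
(-37111 + 34573)/((-1354 - 23638) - 31966) = -2538/(-24992 - 31966) = -2538/(-56958) = -2538*(-1/56958) = 423/9493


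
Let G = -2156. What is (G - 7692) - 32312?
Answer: -42160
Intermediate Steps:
(G - 7692) - 32312 = (-2156 - 7692) - 32312 = -9848 - 32312 = -42160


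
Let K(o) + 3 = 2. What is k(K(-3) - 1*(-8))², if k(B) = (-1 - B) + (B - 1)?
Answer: 4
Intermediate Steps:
K(o) = -1 (K(o) = -3 + 2 = -1)
k(B) = -2 (k(B) = (-1 - B) + (-1 + B) = -2)
k(K(-3) - 1*(-8))² = (-2)² = 4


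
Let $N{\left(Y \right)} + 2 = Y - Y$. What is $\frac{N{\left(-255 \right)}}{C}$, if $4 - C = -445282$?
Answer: $- \frac{1}{222643} \approx -4.4915 \cdot 10^{-6}$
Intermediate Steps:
$N{\left(Y \right)} = -2$ ($N{\left(Y \right)} = -2 + \left(Y - Y\right) = -2 + 0 = -2$)
$C = 445286$ ($C = 4 - -445282 = 4 + 445282 = 445286$)
$\frac{N{\left(-255 \right)}}{C} = - \frac{2}{445286} = \left(-2\right) \frac{1}{445286} = - \frac{1}{222643}$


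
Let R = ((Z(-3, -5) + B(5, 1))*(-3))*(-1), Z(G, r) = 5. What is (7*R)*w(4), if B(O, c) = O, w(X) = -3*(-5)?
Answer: 3150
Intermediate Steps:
w(X) = 15
R = 30 (R = ((5 + 5)*(-3))*(-1) = (10*(-3))*(-1) = -30*(-1) = 30)
(7*R)*w(4) = (7*30)*15 = 210*15 = 3150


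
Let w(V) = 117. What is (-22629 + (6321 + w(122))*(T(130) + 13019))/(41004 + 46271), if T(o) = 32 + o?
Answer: 84836649/87275 ≈ 972.06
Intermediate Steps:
(-22629 + (6321 + w(122))*(T(130) + 13019))/(41004 + 46271) = (-22629 + (6321 + 117)*((32 + 130) + 13019))/(41004 + 46271) = (-22629 + 6438*(162 + 13019))/87275 = (-22629 + 6438*13181)*(1/87275) = (-22629 + 84859278)*(1/87275) = 84836649*(1/87275) = 84836649/87275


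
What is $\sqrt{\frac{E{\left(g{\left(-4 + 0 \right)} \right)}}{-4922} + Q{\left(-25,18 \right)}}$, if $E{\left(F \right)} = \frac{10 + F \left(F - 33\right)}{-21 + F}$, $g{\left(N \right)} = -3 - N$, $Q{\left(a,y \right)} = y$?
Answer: $\frac{\sqrt{10901602445}}{24610} \approx 4.2426$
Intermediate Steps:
$E{\left(F \right)} = \frac{10 + F \left(-33 + F\right)}{-21 + F}$
$\sqrt{\frac{E{\left(g{\left(-4 + 0 \right)} \right)}}{-4922} + Q{\left(-25,18 \right)}} = \sqrt{\frac{\frac{1}{-21 - -1} \left(10 + \left(-3 - \left(-4 + 0\right)\right)^{2} - 33 \left(-3 - \left(-4 + 0\right)\right)\right)}{-4922} + 18} = \sqrt{\frac{10 + \left(-3 - -4\right)^{2} - 33 \left(-3 - -4\right)}{-21 - -1} \left(- \frac{1}{4922}\right) + 18} = \sqrt{\frac{10 + \left(-3 + 4\right)^{2} - 33 \left(-3 + 4\right)}{-21 + \left(-3 + 4\right)} \left(- \frac{1}{4922}\right) + 18} = \sqrt{\frac{10 + 1^{2} - 33}{-21 + 1} \left(- \frac{1}{4922}\right) + 18} = \sqrt{\frac{10 + 1 - 33}{-20} \left(- \frac{1}{4922}\right) + 18} = \sqrt{\left(- \frac{1}{20}\right) \left(-22\right) \left(- \frac{1}{4922}\right) + 18} = \sqrt{\frac{11}{10} \left(- \frac{1}{4922}\right) + 18} = \sqrt{- \frac{11}{49220} + 18} = \sqrt{\frac{885949}{49220}} = \frac{\sqrt{10901602445}}{24610}$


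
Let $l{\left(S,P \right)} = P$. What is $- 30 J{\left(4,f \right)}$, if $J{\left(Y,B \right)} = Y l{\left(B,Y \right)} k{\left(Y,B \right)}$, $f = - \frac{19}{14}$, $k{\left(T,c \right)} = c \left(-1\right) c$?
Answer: $\frac{43320}{49} \approx 884.08$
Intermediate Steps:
$k{\left(T,c \right)} = - c^{2}$ ($k{\left(T,c \right)} = - c c = - c^{2}$)
$f = - \frac{19}{14}$ ($f = \left(-19\right) \frac{1}{14} = - \frac{19}{14} \approx -1.3571$)
$J{\left(Y,B \right)} = - B^{2} Y^{2}$ ($J{\left(Y,B \right)} = Y Y \left(- B^{2}\right) = Y^{2} \left(- B^{2}\right) = - B^{2} Y^{2}$)
$- 30 J{\left(4,f \right)} = - 30 \left(- \left(- \frac{19}{14}\right)^{2} \cdot 4^{2}\right) = - 30 \left(\left(-1\right) \frac{361}{196} \cdot 16\right) = \left(-30\right) \left(- \frac{1444}{49}\right) = \frac{43320}{49}$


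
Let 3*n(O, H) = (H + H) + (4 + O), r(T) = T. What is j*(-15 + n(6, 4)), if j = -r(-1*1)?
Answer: -9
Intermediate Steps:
j = 1 (j = -(-1) = -1*(-1) = 1)
n(O, H) = 4/3 + O/3 + 2*H/3 (n(O, H) = ((H + H) + (4 + O))/3 = (2*H + (4 + O))/3 = (4 + O + 2*H)/3 = 4/3 + O/3 + 2*H/3)
j*(-15 + n(6, 4)) = 1*(-15 + (4/3 + (1/3)*6 + (2/3)*4)) = 1*(-15 + (4/3 + 2 + 8/3)) = 1*(-15 + 6) = 1*(-9) = -9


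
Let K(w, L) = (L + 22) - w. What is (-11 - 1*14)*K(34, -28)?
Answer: 1000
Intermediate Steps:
K(w, L) = 22 + L - w (K(w, L) = (22 + L) - w = 22 + L - w)
(-11 - 1*14)*K(34, -28) = (-11 - 1*14)*(22 - 28 - 1*34) = (-11 - 14)*(22 - 28 - 34) = -25*(-40) = 1000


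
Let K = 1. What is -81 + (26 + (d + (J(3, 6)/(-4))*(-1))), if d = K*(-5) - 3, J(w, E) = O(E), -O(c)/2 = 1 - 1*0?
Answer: -127/2 ≈ -63.500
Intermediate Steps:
O(c) = -2 (O(c) = -2*(1 - 1*0) = -2*(1 + 0) = -2*1 = -2)
J(w, E) = -2
d = -8 (d = 1*(-5) - 3 = -5 - 3 = -8)
-81 + (26 + (d + (J(3, 6)/(-4))*(-1))) = -81 + (26 + (-8 - 2/(-4)*(-1))) = -81 + (26 + (-8 - 2*(-¼)*(-1))) = -81 + (26 + (-8 + (½)*(-1))) = -81 + (26 + (-8 - ½)) = -81 + (26 - 17/2) = -81 + 35/2 = -127/2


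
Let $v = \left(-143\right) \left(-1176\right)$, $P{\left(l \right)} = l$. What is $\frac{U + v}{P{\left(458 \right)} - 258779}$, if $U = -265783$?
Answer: $\frac{13945}{36903} \approx 0.37788$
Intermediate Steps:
$v = 168168$
$\frac{U + v}{P{\left(458 \right)} - 258779} = \frac{-265783 + 168168}{458 - 258779} = - \frac{97615}{-258321} = \left(-97615\right) \left(- \frac{1}{258321}\right) = \frac{13945}{36903}$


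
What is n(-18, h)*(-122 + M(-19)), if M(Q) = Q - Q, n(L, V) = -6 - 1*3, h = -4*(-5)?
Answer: 1098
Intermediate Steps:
h = 20
n(L, V) = -9 (n(L, V) = -6 - 3 = -9)
M(Q) = 0
n(-18, h)*(-122 + M(-19)) = -9*(-122 + 0) = -9*(-122) = 1098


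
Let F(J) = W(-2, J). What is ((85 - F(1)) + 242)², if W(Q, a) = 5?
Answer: 103684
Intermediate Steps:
F(J) = 5
((85 - F(1)) + 242)² = ((85 - 1*5) + 242)² = ((85 - 5) + 242)² = (80 + 242)² = 322² = 103684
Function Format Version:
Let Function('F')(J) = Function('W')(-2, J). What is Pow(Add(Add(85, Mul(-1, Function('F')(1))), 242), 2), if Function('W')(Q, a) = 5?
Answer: 103684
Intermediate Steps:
Function('F')(J) = 5
Pow(Add(Add(85, Mul(-1, Function('F')(1))), 242), 2) = Pow(Add(Add(85, Mul(-1, 5)), 242), 2) = Pow(Add(Add(85, -5), 242), 2) = Pow(Add(80, 242), 2) = Pow(322, 2) = 103684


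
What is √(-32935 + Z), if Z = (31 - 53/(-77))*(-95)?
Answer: I*√213120215/77 ≈ 189.59*I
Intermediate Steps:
Z = -231800/77 (Z = (31 - 53*(-1/77))*(-95) = (31 + 53/77)*(-95) = (2440/77)*(-95) = -231800/77 ≈ -3010.4)
√(-32935 + Z) = √(-32935 - 231800/77) = √(-2767795/77) = I*√213120215/77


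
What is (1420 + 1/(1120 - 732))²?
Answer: 303558023521/150544 ≈ 2.0164e+6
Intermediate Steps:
(1420 + 1/(1120 - 732))² = (1420 + 1/388)² = (550961/388)² = 303558023521/150544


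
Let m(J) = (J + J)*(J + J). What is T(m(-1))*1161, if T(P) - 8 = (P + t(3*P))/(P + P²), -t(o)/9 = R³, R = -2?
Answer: 68499/5 ≈ 13700.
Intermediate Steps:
t(o) = 72 (t(o) = -9*(-2)³ = -9*(-8) = 72)
m(J) = 4*J² (m(J) = (2*J)*(2*J) = 4*J²)
T(P) = 8 + (72 + P)/(P + P²) (T(P) = 8 + (P + 72)/(P + P²) = 8 + (72 + P)/(P + P²))
T(m(-1))*1161 = ((72 + 8*(4*(-1)²)² + 9*(4*(-1)²))/(((4*(-1)²))*(1 + 4*(-1)²)))*1161 = ((72 + 8*(4*1)² + 9*(4*1))/(((4*1))*(1 + 4*1)))*1161 = ((72 + 8*4² + 9*4)/(4*(1 + 4)))*1161 = ((¼)*(72 + 8*16 + 36)/5)*1161 = ((¼)*(⅕)*(72 + 128 + 36))*1161 = ((¼)*(⅕)*236)*1161 = (59/5)*1161 = 68499/5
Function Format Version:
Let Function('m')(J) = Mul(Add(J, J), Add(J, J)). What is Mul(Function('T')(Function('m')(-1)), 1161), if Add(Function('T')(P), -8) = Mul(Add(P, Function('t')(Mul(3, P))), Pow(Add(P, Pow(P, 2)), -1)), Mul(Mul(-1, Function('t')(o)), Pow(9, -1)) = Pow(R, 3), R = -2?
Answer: Rational(68499, 5) ≈ 13700.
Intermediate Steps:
Function('t')(o) = 72 (Function('t')(o) = Mul(-9, Pow(-2, 3)) = Mul(-9, -8) = 72)
Function('m')(J) = Mul(4, Pow(J, 2)) (Function('m')(J) = Mul(Mul(2, J), Mul(2, J)) = Mul(4, Pow(J, 2)))
Function('T')(P) = Add(8, Mul(Pow(Add(P, Pow(P, 2)), -1), Add(72, P))) (Function('T')(P) = Add(8, Mul(Add(P, 72), Pow(Add(P, Pow(P, 2)), -1))) = Add(8, Mul(Add(72, P), Pow(Add(P, Pow(P, 2)), -1))) = Add(8, Mul(Pow(Add(P, Pow(P, 2)), -1), Add(72, P))))
Mul(Function('T')(Function('m')(-1)), 1161) = Mul(Mul(Pow(Mul(4, Pow(-1, 2)), -1), Pow(Add(1, Mul(4, Pow(-1, 2))), -1), Add(72, Mul(8, Pow(Mul(4, Pow(-1, 2)), 2)), Mul(9, Mul(4, Pow(-1, 2))))), 1161) = Mul(Mul(Pow(Mul(4, 1), -1), Pow(Add(1, Mul(4, 1)), -1), Add(72, Mul(8, Pow(Mul(4, 1), 2)), Mul(9, Mul(4, 1)))), 1161) = Mul(Mul(Pow(4, -1), Pow(Add(1, 4), -1), Add(72, Mul(8, Pow(4, 2)), Mul(9, 4))), 1161) = Mul(Mul(Rational(1, 4), Pow(5, -1), Add(72, Mul(8, 16), 36)), 1161) = Mul(Mul(Rational(1, 4), Rational(1, 5), Add(72, 128, 36)), 1161) = Mul(Mul(Rational(1, 4), Rational(1, 5), 236), 1161) = Mul(Rational(59, 5), 1161) = Rational(68499, 5)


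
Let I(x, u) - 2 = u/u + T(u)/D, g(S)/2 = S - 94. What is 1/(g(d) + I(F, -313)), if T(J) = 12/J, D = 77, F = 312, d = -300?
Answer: -24101/18919297 ≈ -0.0012739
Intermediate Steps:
g(S) = -188 + 2*S (g(S) = 2*(S - 94) = 2*(-94 + S) = -188 + 2*S)
I(x, u) = 3 + 12/(77*u) (I(x, u) = 2 + (u/u + (12/u)/77) = 2 + (1 + (12/u)*(1/77)) = 2 + (1 + 12/(77*u)) = 3 + 12/(77*u))
1/(g(d) + I(F, -313)) = 1/((-188 + 2*(-300)) + (3 + (12/77)/(-313))) = 1/((-188 - 600) + (3 + (12/77)*(-1/313))) = 1/(-788 + (3 - 12/24101)) = 1/(-788 + 72291/24101) = 1/(-18919297/24101) = -24101/18919297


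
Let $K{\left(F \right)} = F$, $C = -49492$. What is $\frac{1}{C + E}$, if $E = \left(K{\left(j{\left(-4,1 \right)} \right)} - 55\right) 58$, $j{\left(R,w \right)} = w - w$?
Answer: $- \frac{1}{52682} \approx -1.8982 \cdot 10^{-5}$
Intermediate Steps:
$j{\left(R,w \right)} = 0$
$E = -3190$ ($E = \left(0 - 55\right) 58 = \left(-55\right) 58 = -3190$)
$\frac{1}{C + E} = \frac{1}{-49492 - 3190} = \frac{1}{-52682} = - \frac{1}{52682}$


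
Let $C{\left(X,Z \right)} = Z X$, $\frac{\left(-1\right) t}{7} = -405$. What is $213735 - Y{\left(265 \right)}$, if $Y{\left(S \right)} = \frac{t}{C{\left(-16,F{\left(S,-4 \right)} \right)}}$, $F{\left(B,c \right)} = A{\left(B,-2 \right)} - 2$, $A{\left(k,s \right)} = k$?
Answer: $\frac{899399715}{4208} \approx 2.1374 \cdot 10^{5}$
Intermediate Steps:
$t = 2835$ ($t = \left(-7\right) \left(-405\right) = 2835$)
$F{\left(B,c \right)} = -2 + B$ ($F{\left(B,c \right)} = B - 2 = -2 + B$)
$C{\left(X,Z \right)} = X Z$
$Y{\left(S \right)} = \frac{2835}{32 - 16 S}$ ($Y{\left(S \right)} = \frac{2835}{\left(-16\right) \left(-2 + S\right)} = \frac{2835}{32 - 16 S}$)
$213735 - Y{\left(265 \right)} = 213735 - \frac{2835}{16 \left(2 - 265\right)} = 213735 - \frac{2835}{16 \left(-263\right)} = 213735 - \frac{2835}{16} \left(- \frac{1}{263}\right) = 213735 - - \frac{2835}{4208} = 213735 + \frac{2835}{4208} = \frac{899399715}{4208}$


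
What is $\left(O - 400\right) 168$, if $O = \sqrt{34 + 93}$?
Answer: $-67200 + 168 \sqrt{127} \approx -65307.0$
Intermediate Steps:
$O = \sqrt{127} \approx 11.269$
$\left(O - 400\right) 168 = \left(\sqrt{127} - 400\right) 168 = \left(-400 + \sqrt{127}\right) 168 = -67200 + 168 \sqrt{127}$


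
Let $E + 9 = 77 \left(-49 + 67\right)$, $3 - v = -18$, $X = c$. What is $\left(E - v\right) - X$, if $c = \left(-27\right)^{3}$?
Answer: $21039$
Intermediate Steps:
$c = -19683$
$X = -19683$
$v = 21$ ($v = 3 - -18 = 3 + 18 = 21$)
$E = 1377$ ($E = -9 + 77 \left(-49 + 67\right) = -9 + 77 \cdot 18 = -9 + 1386 = 1377$)
$\left(E - v\right) - X = \left(1377 - 21\right) - -19683 = \left(1377 - 21\right) + 19683 = 1356 + 19683 = 21039$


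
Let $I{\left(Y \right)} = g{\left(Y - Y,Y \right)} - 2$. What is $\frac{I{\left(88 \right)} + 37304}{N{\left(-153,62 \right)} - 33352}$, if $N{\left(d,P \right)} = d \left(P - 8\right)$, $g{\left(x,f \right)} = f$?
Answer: $- \frac{18695}{20807} \approx -0.8985$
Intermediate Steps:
$N{\left(d,P \right)} = d \left(-8 + P\right)$
$I{\left(Y \right)} = -2 + Y$ ($I{\left(Y \right)} = Y - 2 = -2 + Y$)
$\frac{I{\left(88 \right)} + 37304}{N{\left(-153,62 \right)} - 33352} = \frac{\left(-2 + 88\right) + 37304}{- 153 \left(-8 + 62\right) - 33352} = \frac{86 + 37304}{\left(-153\right) 54 - 33352} = \frac{37390}{-8262 - 33352} = \frac{37390}{-41614} = 37390 \left(- \frac{1}{41614}\right) = - \frac{18695}{20807}$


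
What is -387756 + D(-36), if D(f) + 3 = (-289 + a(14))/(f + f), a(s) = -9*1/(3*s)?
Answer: -390857023/1008 ≈ -3.8776e+5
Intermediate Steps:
a(s) = -3/s
D(f) = -3 - 4049/(28*f) (D(f) = -3 + (-289 - 3/14)/(f + f) = -3 + (-289 - 3*1/14)/((2*f)) = -3 + (-289 - 3/14)*(1/(2*f)) = -3 - 4049/(28*f))
-387756 + D(-36) = -387756 + (-3 - 4049/28/(-36)) = -387756 + (-3 - 4049/28*(-1/36)) = -387756 + (-3 + 4049/1008) = -387756 + 1025/1008 = -390857023/1008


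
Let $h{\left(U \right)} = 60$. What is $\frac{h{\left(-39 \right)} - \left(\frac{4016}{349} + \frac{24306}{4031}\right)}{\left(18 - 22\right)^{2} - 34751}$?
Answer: $- \frac{11947570}{9773171593} \approx -0.0012225$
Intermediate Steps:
$\frac{h{\left(-39 \right)} - \left(\frac{4016}{349} + \frac{24306}{4031}\right)}{\left(18 - 22\right)^{2} - 34751} = \frac{60 - \left(\frac{4016}{349} + \frac{24306}{4031}\right)}{\left(18 - 22\right)^{2} - 34751} = \frac{60 - \frac{24671290}{1406819}}{\left(-4\right)^{2} - 34751} = \frac{60 - \frac{24671290}{1406819}}{16 - 34751} = \frac{60 - \frac{24671290}{1406819}}{-34735} = \frac{59737850}{1406819} \left(- \frac{1}{34735}\right) = - \frac{11947570}{9773171593}$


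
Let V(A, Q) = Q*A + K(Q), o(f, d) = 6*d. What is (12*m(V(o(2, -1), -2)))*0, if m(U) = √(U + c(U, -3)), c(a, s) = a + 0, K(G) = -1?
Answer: 0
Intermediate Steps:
c(a, s) = a
V(A, Q) = -1 + A*Q (V(A, Q) = Q*A - 1 = A*Q - 1 = -1 + A*Q)
m(U) = √2*√U (m(U) = √(U + U) = √(2*U) = √2*√U)
(12*m(V(o(2, -1), -2)))*0 = (12*(√2*√(-1 + (6*(-1))*(-2))))*0 = (12*(√2*√(-1 - 6*(-2))))*0 = (12*(√2*√(-1 + 12)))*0 = (12*(√2*√11))*0 = (12*√22)*0 = 0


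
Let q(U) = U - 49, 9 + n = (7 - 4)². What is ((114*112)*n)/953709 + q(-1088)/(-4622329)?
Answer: 1137/4622329 ≈ 0.00024598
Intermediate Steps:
n = 0 (n = -9 + (7 - 4)² = -9 + 3² = -9 + 9 = 0)
q(U) = -49 + U
((114*112)*n)/953709 + q(-1088)/(-4622329) = ((114*112)*0)/953709 + (-49 - 1088)/(-4622329) = (12768*0)*(1/953709) - 1137*(-1/4622329) = 0*(1/953709) + 1137/4622329 = 0 + 1137/4622329 = 1137/4622329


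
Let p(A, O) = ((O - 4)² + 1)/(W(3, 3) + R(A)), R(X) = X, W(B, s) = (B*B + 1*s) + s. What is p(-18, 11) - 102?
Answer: -356/3 ≈ -118.67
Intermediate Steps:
W(B, s) = B² + 2*s (W(B, s) = (B² + s) + s = (s + B²) + s = B² + 2*s)
p(A, O) = (1 + (-4 + O)²)/(15 + A) (p(A, O) = ((O - 4)² + 1)/((3² + 2*3) + A) = ((-4 + O)² + 1)/((9 + 6) + A) = (1 + (-4 + O)²)/(15 + A))
p(-18, 11) - 102 = (1 + (-4 + 11)²)/(15 - 18) - 102 = (1 + 7²)/(-3) - 102 = -(1 + 49)/3 - 102 = -⅓*50 - 102 = -50/3 - 102 = -356/3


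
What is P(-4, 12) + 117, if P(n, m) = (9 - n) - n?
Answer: 134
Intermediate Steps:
P(n, m) = 9 - 2*n
P(-4, 12) + 117 = (9 - 2*(-4)) + 117 = (9 + 8) + 117 = 17 + 117 = 134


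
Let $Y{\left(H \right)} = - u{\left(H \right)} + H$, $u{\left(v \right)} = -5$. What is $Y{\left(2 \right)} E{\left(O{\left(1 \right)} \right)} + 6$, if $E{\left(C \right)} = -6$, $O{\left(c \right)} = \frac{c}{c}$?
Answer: $-36$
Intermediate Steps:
$O{\left(c \right)} = 1$
$Y{\left(H \right)} = 5 + H$ ($Y{\left(H \right)} = \left(-1\right) \left(-5\right) + H = 5 + H$)
$Y{\left(2 \right)} E{\left(O{\left(1 \right)} \right)} + 6 = \left(5 + 2\right) \left(-6\right) + 6 = 7 \left(-6\right) + 6 = -42 + 6 = -36$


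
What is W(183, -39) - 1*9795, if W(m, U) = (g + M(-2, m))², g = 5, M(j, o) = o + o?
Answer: 127846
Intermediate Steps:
M(j, o) = 2*o
W(m, U) = (5 + 2*m)²
W(183, -39) - 1*9795 = (5 + 2*183)² - 1*9795 = (5 + 366)² - 9795 = 371² - 9795 = 137641 - 9795 = 127846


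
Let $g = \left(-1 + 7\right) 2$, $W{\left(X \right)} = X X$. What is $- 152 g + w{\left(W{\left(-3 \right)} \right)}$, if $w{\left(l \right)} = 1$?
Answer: $-1823$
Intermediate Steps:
$W{\left(X \right)} = X^{2}$
$g = 12$ ($g = 6 \cdot 2 = 12$)
$- 152 g + w{\left(W{\left(-3 \right)} \right)} = \left(-152\right) 12 + 1 = -1824 + 1 = -1823$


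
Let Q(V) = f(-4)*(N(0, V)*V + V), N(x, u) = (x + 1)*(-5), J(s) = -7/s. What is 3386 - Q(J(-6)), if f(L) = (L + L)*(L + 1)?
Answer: 3498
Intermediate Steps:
f(L) = 2*L*(1 + L) (f(L) = (2*L)*(1 + L) = 2*L*(1 + L))
N(x, u) = -5 - 5*x (N(x, u) = (1 + x)*(-5) = -5 - 5*x)
Q(V) = -96*V (Q(V) = (2*(-4)*(1 - 4))*((-5 - 5*0)*V + V) = (2*(-4)*(-3))*((-5 + 0)*V + V) = 24*(-5*V + V) = 24*(-4*V) = -96*V)
3386 - Q(J(-6)) = 3386 - (-96)*(-7/(-6)) = 3386 - (-96)*(-7*(-1/6)) = 3386 - (-96)*7/6 = 3386 - 1*(-112) = 3386 + 112 = 3498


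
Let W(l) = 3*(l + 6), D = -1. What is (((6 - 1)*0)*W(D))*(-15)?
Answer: 0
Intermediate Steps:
W(l) = 18 + 3*l (W(l) = 3*(6 + l) = 18 + 3*l)
(((6 - 1)*0)*W(D))*(-15) = (((6 - 1)*0)*(18 + 3*(-1)))*(-15) = ((5*0)*(18 - 3))*(-15) = (0*15)*(-15) = 0*(-15) = 0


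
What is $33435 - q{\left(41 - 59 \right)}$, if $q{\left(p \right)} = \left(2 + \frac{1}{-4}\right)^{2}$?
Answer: $\frac{534911}{16} \approx 33432.0$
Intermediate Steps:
$q{\left(p \right)} = \frac{49}{16}$ ($q{\left(p \right)} = \left(2 - \frac{1}{4}\right)^{2} = \left(\frac{7}{4}\right)^{2} = \frac{49}{16}$)
$33435 - q{\left(41 - 59 \right)} = 33435 - \frac{49}{16} = \frac{534911}{16}$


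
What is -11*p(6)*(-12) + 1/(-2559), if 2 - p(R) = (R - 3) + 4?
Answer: -1688941/2559 ≈ -660.00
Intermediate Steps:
p(R) = 1 - R (p(R) = 2 - ((R - 3) + 4) = 2 - ((-3 + R) + 4) = 2 - (1 + R) = 2 + (-1 - R) = 1 - R)
-11*p(6)*(-12) + 1/(-2559) = -11*(1 - 1*6)*(-12) + 1/(-2559) = -11*(1 - 6)*(-12) - 1/2559 = -11*(-5)*(-12) - 1/2559 = 55*(-12) - 1/2559 = -660 - 1/2559 = -1688941/2559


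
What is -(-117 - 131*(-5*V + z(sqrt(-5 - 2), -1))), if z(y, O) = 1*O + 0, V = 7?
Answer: -4599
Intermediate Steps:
z(y, O) = O (z(y, O) = O + 0 = O)
-(-117 - 131*(-5*V + z(sqrt(-5 - 2), -1))) = -(-117 - 131*(-5*7 - 1)) = -(-117 - 131*(-35 - 1)) = -(-117 - 131*(-36)) = -(-117 + 4716) = -1*4599 = -4599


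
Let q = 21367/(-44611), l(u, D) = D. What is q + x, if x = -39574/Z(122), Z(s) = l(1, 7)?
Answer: -252226469/44611 ≈ -5653.9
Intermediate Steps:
Z(s) = 7
x = -39574/7 ≈ -5653.4
q = -21367/44611 (q = 21367*(-1/44611) = -21367/44611 ≈ -0.47896)
q + x = -21367/44611 - 39574/7 = -252226469/44611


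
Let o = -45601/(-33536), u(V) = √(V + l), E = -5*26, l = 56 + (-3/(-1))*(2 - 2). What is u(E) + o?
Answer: 45601/33536 + I*√74 ≈ 1.3598 + 8.6023*I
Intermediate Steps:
l = 56 (l = 56 - 3*(-1)*0 = 56 + 3*0 = 56 + 0 = 56)
E = -130
u(V) = √(56 + V) (u(V) = √(V + 56) = √(56 + V))
o = 45601/33536 (o = -45601*(-1/33536) = 45601/33536 ≈ 1.3598)
u(E) + o = √(56 - 130) + 45601/33536 = √(-74) + 45601/33536 = I*√74 + 45601/33536 = 45601/33536 + I*√74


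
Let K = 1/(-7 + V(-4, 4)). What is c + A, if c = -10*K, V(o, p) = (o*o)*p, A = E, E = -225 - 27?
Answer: -14374/57 ≈ -252.18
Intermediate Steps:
E = -252
A = -252
V(o, p) = p*o² (V(o, p) = o²*p = p*o²)
K = 1/57 (K = 1/(-7 + 4*(-4)²) = 1/(-7 + 4*16) = 1/(-7 + 64) = 1/57 ≈ 0.017544)
c = -10/57 (c = -10*1/57 = -10/57 ≈ -0.17544)
c + A = -10/57 - 252 = -14374/57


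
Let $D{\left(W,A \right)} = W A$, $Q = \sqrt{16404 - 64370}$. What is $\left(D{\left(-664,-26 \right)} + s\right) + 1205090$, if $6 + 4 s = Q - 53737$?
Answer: $\frac{4835673}{4} + \frac{i \sqrt{47966}}{4} \approx 1.2089 \cdot 10^{6} + 54.753 i$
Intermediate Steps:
$Q = i \sqrt{47966}$ ($Q = \sqrt{-47966} = i \sqrt{47966} \approx 219.01 i$)
$D{\left(W,A \right)} = A W$
$s = - \frac{53743}{4} + \frac{i \sqrt{47966}}{4}$ ($s = - \frac{3}{2} + \frac{i \sqrt{47966} - 53737}{4} = - \frac{3}{2} + \frac{-53737 + i \sqrt{47966}}{4} = - \frac{3}{2} - \left(\frac{53737}{4} - \frac{i \sqrt{47966}}{4}\right) = - \frac{53743}{4} + \frac{i \sqrt{47966}}{4} \approx -13436.0 + 54.753 i$)
$\left(D{\left(-664,-26 \right)} + s\right) + 1205090 = \left(\left(-26\right) \left(-664\right) - \left(\frac{53743}{4} - \frac{i \sqrt{47966}}{4}\right)\right) + 1205090 = \left(17264 - \left(\frac{53743}{4} - \frac{i \sqrt{47966}}{4}\right)\right) + 1205090 = \left(\frac{15313}{4} + \frac{i \sqrt{47966}}{4}\right) + 1205090 = \frac{4835673}{4} + \frac{i \sqrt{47966}}{4}$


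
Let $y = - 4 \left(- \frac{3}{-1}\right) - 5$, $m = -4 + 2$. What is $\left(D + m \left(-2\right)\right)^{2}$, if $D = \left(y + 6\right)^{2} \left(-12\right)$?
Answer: $2096704$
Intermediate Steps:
$m = -2$
$y = -17$ ($y = - 4 \left(\left(-3\right) \left(-1\right)\right) - 5 = \left(-4\right) 3 - 5 = -12 - 5 = -17$)
$D = -1452$ ($D = \left(-17 + 6\right)^{2} \left(-12\right) = \left(-11\right)^{2} \left(-12\right) = 121 \left(-12\right) = -1452$)
$\left(D + m \left(-2\right)\right)^{2} = \left(-1452 - -4\right)^{2} = \left(-1452 + 4\right)^{2} = \left(-1448\right)^{2} = 2096704$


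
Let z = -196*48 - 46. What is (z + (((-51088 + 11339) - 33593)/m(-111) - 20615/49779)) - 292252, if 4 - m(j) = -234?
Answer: -1789044032800/5923701 ≈ -3.0201e+5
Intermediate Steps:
m(j) = 238 (m(j) = 4 - 1*(-234) = 4 + 234 = 238)
z = -9454 (z = -9408 - 46 = -9454)
(z + (((-51088 + 11339) - 33593)/m(-111) - 20615/49779)) - 292252 = (-9454 + (((-51088 + 11339) - 33593)/238 - 20615/49779)) - 292252 = (-9454 + ((-39749 - 33593)*(1/238) - 20615*1/49779)) - 292252 = (-9454 + (-73342*1/238 - 20615/49779)) - 292252 = (-9454 + (-36671/119 - 20615/49779)) - 292252 = (-9454 - 1827898894/5923701) - 292252 = -57830568148/5923701 - 292252 = -1789044032800/5923701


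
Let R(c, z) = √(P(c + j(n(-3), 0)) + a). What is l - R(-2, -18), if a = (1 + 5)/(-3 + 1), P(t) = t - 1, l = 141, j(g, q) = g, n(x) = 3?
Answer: 141 - I*√3 ≈ 141.0 - 1.732*I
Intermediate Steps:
P(t) = -1 + t
a = -3 (a = 6/(-2) = 6*(-½) = -3)
R(c, z) = √(-1 + c) (R(c, z) = √((-1 + (c + 3)) - 3) = √((-1 + (3 + c)) - 3) = √((2 + c) - 3) = √(-1 + c))
l - R(-2, -18) = 141 - √(-1 - 2) = 141 - √(-3) = 141 - I*√3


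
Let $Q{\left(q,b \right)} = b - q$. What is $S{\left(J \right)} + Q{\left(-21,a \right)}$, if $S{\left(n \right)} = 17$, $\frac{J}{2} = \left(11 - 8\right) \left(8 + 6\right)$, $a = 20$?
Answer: $58$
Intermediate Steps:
$J = 84$ ($J = 2 \left(11 - 8\right) \left(8 + 6\right) = 2 \cdot 3 \cdot 14 = 2 \cdot 42 = 84$)
$S{\left(J \right)} + Q{\left(-21,a \right)} = 17 + \left(20 - -21\right) = 17 + \left(20 + 21\right) = 17 + 41 = 58$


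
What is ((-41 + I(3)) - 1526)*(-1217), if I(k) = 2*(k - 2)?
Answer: 1904605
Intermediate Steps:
I(k) = -4 + 2*k (I(k) = 2*(-2 + k) = -4 + 2*k)
((-41 + I(3)) - 1526)*(-1217) = ((-41 + (-4 + 2*3)) - 1526)*(-1217) = ((-41 + (-4 + 6)) - 1526)*(-1217) = ((-41 + 2) - 1526)*(-1217) = (-39 - 1526)*(-1217) = -1565*(-1217) = 1904605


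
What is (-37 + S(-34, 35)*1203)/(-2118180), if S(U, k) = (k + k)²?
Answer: -5894663/2118180 ≈ -2.7829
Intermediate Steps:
S(U, k) = 4*k² (S(U, k) = (2*k)² = 4*k²)
(-37 + S(-34, 35)*1203)/(-2118180) = (-37 + (4*35²)*1203)/(-2118180) = (-37 + (4*1225)*1203)*(-1/2118180) = (-37 + 4900*1203)*(-1/2118180) = (-37 + 5894700)*(-1/2118180) = 5894663*(-1/2118180) = -5894663/2118180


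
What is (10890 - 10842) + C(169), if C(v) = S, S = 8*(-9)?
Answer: -24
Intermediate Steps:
S = -72
C(v) = -72
(10890 - 10842) + C(169) = (10890 - 10842) - 72 = 48 - 72 = -24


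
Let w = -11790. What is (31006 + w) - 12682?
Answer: 6534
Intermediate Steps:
(31006 + w) - 12682 = (31006 - 11790) - 12682 = 19216 - 12682 = 6534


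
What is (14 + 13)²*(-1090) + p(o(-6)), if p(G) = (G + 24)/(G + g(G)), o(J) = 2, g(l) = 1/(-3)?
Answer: -3972972/5 ≈ -7.9459e+5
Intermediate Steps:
g(l) = -⅓
p(G) = (24 + G)/(-⅓ + G) (p(G) = (G + 24)/(G - ⅓) = (24 + G)/(-⅓ + G))
(14 + 13)²*(-1090) + p(o(-6)) = (14 + 13)²*(-1090) + 3*(24 + 2)/(-1 + 3*2) = 27²*(-1090) + 3*26/(-1 + 6) = 729*(-1090) + 3*26/5 = -794610 + 3*(⅕)*26 = -794610 + 78/5 = -3972972/5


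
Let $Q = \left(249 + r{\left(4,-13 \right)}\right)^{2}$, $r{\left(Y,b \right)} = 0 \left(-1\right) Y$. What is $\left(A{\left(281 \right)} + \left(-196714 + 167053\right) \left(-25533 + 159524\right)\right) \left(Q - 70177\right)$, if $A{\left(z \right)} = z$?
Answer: $32493932151520$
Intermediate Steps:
$r{\left(Y,b \right)} = 0$ ($r{\left(Y,b \right)} = 0 Y = 0$)
$Q = 62001$ ($Q = \left(249 + 0\right)^{2} = 249^{2} = 62001$)
$\left(A{\left(281 \right)} + \left(-196714 + 167053\right) \left(-25533 + 159524\right)\right) \left(Q - 70177\right) = \left(281 + \left(-196714 + 167053\right) \left(-25533 + 159524\right)\right) \left(62001 - 70177\right) = \left(281 - 3974307051\right) \left(-8176\right) = \left(-3974306770\right) \left(-8176\right) = 32493932151520$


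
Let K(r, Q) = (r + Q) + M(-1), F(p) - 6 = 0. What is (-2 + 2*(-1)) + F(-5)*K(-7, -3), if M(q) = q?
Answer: -70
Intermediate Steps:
F(p) = 6 (F(p) = 6 + 0 = 6)
K(r, Q) = -1 + Q + r (K(r, Q) = (r + Q) - 1 = (Q + r) - 1 = -1 + Q + r)
(-2 + 2*(-1)) + F(-5)*K(-7, -3) = (-2 + 2*(-1)) + 6*(-1 - 3 - 7) = (-2 - 2) + 6*(-11) = -4 - 66 = -70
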